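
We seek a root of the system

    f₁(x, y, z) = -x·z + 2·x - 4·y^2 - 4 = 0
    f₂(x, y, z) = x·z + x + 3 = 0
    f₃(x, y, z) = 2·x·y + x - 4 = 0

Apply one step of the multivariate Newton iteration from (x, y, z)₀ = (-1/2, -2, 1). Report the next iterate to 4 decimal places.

(-1.8000, -0.6000, -0.2000)

At (-1/2, -2, 1): F = (-20.5000, 2.0000, -2.5000).
Jacobian J = [[-z + 2, -8·y, -x], [z + 1, 0, x], [2·y + 1, 2·x, 0]].
At the point, J = [[1.0000, 16.0000, 0.5000], [2.0000, 0.0000, -0.5000], [-3.0000, -1.0000, 0.0000]] (det J = 22.5000).
Solving J·Δ = −F gives Δ = (-1.3000, 1.4000, -1.2000).
Then the next iterate is (x, y, z)₁ = (-1.8000, -0.6000, -0.2000).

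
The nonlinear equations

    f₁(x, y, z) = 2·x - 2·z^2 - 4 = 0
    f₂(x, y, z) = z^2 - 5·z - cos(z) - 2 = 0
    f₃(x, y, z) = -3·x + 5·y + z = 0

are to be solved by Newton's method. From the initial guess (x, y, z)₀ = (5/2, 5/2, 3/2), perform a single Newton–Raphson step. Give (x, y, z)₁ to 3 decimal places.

(-17.657, -9.434, -5.802)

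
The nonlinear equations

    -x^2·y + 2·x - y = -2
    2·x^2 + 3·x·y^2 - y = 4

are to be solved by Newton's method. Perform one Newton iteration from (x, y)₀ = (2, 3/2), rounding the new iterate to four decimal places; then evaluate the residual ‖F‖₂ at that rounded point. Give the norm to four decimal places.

1710.1545

At (2, 3/2): F = (-1.5000, 16.0000).
Jacobian J = [[-2·x·y + 2, -x^2 - 1], [4·x + 3·y^2, 6·x·y - 1]].
At the point, J = [[-4.0000, -5.0000], [14.7500, 17.0000]] (det J = 5.7500).
Solving J·Δ = −F gives Δ = (-9.4783, 7.2826).
Then the next iterate is (x, y)₁ = (-7.4783, 8.7826).
Re-evaluating at (-7.4783, 8.7826): F = (-512.905849, -1631.427643), so ‖F‖₂ = 1710.1545.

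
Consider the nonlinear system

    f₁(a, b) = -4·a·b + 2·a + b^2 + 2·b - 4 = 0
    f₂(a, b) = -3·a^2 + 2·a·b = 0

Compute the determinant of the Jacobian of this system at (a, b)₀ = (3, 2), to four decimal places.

-120.0000

J = [[-4·b + 2, -4·a + 2·b + 2], [-6·a + 2·b, 2·a]].
At the point, J = [[-6.0000, -6.0000], [-14.0000, 6.0000]].
det J = -120.0000.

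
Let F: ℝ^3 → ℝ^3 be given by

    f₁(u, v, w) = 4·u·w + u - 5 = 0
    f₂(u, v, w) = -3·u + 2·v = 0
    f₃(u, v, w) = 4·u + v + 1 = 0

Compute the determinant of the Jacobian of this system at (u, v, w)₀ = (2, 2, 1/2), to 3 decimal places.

J = [[4·w + 1, 0, 4·u], [-3, 2, 0], [4, 1, 0]].
At the point, J = [[3.000, 0.000, 8.000], [-3.000, 2.000, 0.000], [4.000, 1.000, 0.000]].
det J = -88.000.

-88.000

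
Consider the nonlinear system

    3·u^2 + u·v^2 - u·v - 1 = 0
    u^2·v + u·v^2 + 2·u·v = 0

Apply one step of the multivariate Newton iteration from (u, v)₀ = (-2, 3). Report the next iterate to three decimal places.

At (-2, 3): F = (-1.000, -18.000).
Jacobian J = [[6·u + v^2 - v, 2·u·v - u], [2·u·v + v^2 + 2·v, u^2 + 2·u·v + 2·u]].
At the point, J = [[-6.000, -10.000], [3.000, -12.000]] (det J = 102.000).
Solving J·Δ = −F gives Δ = (1.647, -1.088).
Then the next iterate is (u, v)₁ = (-0.353, 1.912).

(-0.353, 1.912)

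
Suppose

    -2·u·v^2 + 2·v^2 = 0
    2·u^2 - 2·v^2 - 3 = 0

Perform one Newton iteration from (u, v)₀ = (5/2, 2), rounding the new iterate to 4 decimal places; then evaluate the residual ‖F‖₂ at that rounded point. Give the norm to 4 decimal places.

3.5164

At (5/2, 2): F = (-12.0000, 1.5000).
Jacobian J = [[-2·v^2, -4·u·v + 4·v], [4·u, -4·v]].
At the point, J = [[-8.0000, -12.0000], [10.0000, -8.0000]] (det J = 184.0000).
Solving J·Δ = −F gives Δ = (-0.6196, -0.5870).
Then the next iterate is (u, v)₁ = (1.8804, 1.4130).
Re-evaluating at (1.8804, 1.4130): F = (-3.515559, 0.078670), so ‖F‖₂ = 3.5164.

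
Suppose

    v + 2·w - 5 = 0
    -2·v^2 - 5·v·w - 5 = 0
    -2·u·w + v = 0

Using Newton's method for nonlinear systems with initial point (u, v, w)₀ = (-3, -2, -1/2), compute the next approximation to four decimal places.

(-30.0000, -6.0000, 5.5000)

At (-3, -2, -1/2): F = (-8.0000, -18.0000, -5.0000).
Jacobian J = [[0, 1, 2], [0, -4·v - 5·w, -5·v], [-2·w, 1, -2·u]].
At the point, J = [[0.0000, 1.0000, 2.0000], [0.0000, 10.5000, 10.0000], [1.0000, 1.0000, 6.0000]] (det J = -11.0000).
Solving J·Δ = −F gives Δ = (-27.0000, -4.0000, 6.0000).
Then the next iterate is (u, v, w)₁ = (-30.0000, -6.0000, 5.5000).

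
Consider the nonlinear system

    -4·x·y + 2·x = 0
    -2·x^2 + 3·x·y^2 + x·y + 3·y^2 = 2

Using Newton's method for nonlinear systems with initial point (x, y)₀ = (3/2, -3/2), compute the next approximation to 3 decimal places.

(0.322, -1.071)

At (3/2, -3/2): F = (12.000, 8.125).
Jacobian J = [[-4·y + 2, -4·x], [-4·x + 3·y^2 + y, 6·x·y + x + 6·y]].
At the point, J = [[8.000, -6.000], [-0.750, -21.000]] (det J = -172.500).
Solving J·Δ = −F gives Δ = (-1.178, 0.429).
Then the next iterate is (x, y)₁ = (0.322, -1.071).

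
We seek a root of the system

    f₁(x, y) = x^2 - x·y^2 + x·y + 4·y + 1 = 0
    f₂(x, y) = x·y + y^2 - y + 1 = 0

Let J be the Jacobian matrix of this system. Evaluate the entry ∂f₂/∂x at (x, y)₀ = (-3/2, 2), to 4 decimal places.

2.0000

∂f₂/∂x = y.
At (-3/2, 2) this is 2.0000.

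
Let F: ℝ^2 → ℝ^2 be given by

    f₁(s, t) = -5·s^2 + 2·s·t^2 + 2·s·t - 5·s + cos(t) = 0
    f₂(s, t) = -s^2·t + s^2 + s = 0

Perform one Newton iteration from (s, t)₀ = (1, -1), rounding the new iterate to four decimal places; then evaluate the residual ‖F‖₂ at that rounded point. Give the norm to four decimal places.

At (1, -1): F = (-9.459698, 3.0000).
Jacobian J = [[-10·s + 2·t^2 + 2·t - 5, 4·s·t + 2·s - sin(t)], [-2·s·t + 2·s + 1, -s^2]].
At the point, J = [[-15.0000, -1.158529], [5.0000, -1.0000]] (det J = 20.792645).
Solving J·Δ = −F gives Δ = (-0.6221, -0.1105).
Then the next iterate is (s, t)₁ = (0.3779, -1.1105).
Re-evaluating at (0.3779, -1.1105): F = (-2.066584, 0.679297), so ‖F‖₂ = 2.1754.

2.1754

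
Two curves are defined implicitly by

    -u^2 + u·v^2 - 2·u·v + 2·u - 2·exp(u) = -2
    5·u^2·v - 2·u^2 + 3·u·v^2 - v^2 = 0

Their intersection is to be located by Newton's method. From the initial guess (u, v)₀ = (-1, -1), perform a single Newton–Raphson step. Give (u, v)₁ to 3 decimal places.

At (-1, -1): F = (-4.73576, -11.000).
Jacobian J = [[-2·u + v^2 - 2·v - 2·exp(u) + 2, 2·u·v - 2·u], [10·u·v - 4·u + 3·v^2, 5·u^2 + 6·u·v - 2·v]].
At the point, J = [[6.26424, 4.000], [17.000, 13.000]] (det J = 13.43513).
Solving J·Δ = −F gives Δ = (1.307, -0.864).
Then the next iterate is (u, v)₁ = (0.307, -1.864).

(0.307, -1.864)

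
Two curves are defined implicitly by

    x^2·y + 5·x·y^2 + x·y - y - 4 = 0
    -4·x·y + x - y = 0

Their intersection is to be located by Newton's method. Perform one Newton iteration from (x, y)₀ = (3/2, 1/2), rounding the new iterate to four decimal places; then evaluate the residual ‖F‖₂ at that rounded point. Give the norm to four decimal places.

At (3/2, 1/2): F = (-0.7500, -2.0000).
Jacobian J = [[2·x·y + 5·y^2 + y, x^2 + 10·x·y + x - 1], [-4·y + 1, -4·x - 1]].
At the point, J = [[3.2500, 10.2500], [-1.0000, -7.0000]] (det J = -12.5000).
Solving J·Δ = −F gives Δ = (2.0600, -0.5800).
Then the next iterate is (x, y)₁ = (3.5600, -0.0800).
Re-evaluating at (3.5600, -0.0800): F = (-5.104768, 4.7792), so ‖F‖₂ = 6.9928.

6.9928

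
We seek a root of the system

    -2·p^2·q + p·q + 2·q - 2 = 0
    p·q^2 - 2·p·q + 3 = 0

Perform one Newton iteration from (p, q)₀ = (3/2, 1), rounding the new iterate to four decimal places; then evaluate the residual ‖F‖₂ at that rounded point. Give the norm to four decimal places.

352.3603

At (3/2, 1): F = (-3.0000, 1.5000).
Jacobian J = [[-4·p·q + q, -2·p^2 + p + 2], [q^2 - 2·q, 2·p·q - 2·p]].
At the point, J = [[-5.0000, -1.0000], [-1.0000, 0.0000]] (det J = -1.0000).
Solving J·Δ = −F gives Δ = (1.5000, -10.5000).
Then the next iterate is (p, q)₁ = (3.0000, -9.5000).
Re-evaluating at (3.0000, -9.5000): F = (121.5000, 330.7500), so ‖F‖₂ = 352.3603.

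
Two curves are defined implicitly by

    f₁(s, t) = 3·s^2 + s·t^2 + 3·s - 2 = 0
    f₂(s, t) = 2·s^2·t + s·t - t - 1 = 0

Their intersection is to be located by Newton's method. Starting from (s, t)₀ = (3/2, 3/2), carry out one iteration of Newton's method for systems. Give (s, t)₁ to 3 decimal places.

(0.089, 3.164)

At (3/2, 3/2): F = (12.625, 6.500).
Jacobian J = [[6·s + t^2 + 3, 2·s·t], [4·s·t + t, 2·s^2 + s - 1]].
At the point, J = [[14.250, 4.500], [10.500, 5.000]] (det J = 24.000).
Solving J·Δ = −F gives Δ = (-1.411, 1.664).
Then the next iterate is (s, t)₁ = (0.089, 3.164).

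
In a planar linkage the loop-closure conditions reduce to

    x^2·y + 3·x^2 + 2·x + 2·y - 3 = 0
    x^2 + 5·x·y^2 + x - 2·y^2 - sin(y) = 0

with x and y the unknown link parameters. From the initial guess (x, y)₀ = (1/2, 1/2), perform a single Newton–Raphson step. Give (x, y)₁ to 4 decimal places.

(0.4102, 0.7750)

At (1/2, 1/2): F = (-0.1250, 0.395574).
Jacobian J = [[2·x·y + 6·x + 2, x^2 + 2], [2·x + 5·y^2 + 1, 10·x·y - 4·y - cos(y)]].
At the point, J = [[5.5000, 2.2500], [3.2500, -0.377583]] (det J = -9.389204).
Solving J·Δ = −F gives Δ = (-0.0898, 0.2750).
Then the next iterate is (x, y)₁ = (0.4102, 0.7750).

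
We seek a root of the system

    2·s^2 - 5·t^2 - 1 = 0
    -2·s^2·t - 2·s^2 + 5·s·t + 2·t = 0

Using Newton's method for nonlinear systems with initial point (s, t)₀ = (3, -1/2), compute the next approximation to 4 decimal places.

(0.6475, 1.9959)

At (3, -1/2): F = (15.7500, -17.5000).
Jacobian J = [[4·s, -10·t], [-4·s·t - 4·s + 5·t, -2·s^2 + 5·s + 2]].
At the point, J = [[12.0000, 5.0000], [-8.5000, -1.0000]] (det J = 30.5000).
Solving J·Δ = −F gives Δ = (-2.3525, 2.4959).
Then the next iterate is (s, t)₁ = (0.6475, 1.9959).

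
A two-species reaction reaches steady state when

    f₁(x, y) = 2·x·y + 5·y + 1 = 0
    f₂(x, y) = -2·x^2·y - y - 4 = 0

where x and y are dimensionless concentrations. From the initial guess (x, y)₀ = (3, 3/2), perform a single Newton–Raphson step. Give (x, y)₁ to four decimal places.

(2.8227, -0.0426)

At (3, 3/2): F = (17.5000, -32.5000).
Jacobian J = [[2·y, 2·x + 5], [-4·x·y, -2·x^2 - 1]].
At the point, J = [[3.0000, 11.0000], [-18.0000, -19.0000]] (det J = 141.0000).
Solving J·Δ = −F gives Δ = (-0.1773, -1.5426).
Then the next iterate is (x, y)₁ = (2.8227, -0.0426).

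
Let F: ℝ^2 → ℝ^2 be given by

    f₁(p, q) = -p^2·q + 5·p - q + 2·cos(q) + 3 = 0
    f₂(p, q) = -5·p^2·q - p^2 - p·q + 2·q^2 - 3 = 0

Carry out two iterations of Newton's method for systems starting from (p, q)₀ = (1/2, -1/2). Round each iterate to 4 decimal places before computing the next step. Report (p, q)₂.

(-1.7499, 0.0143)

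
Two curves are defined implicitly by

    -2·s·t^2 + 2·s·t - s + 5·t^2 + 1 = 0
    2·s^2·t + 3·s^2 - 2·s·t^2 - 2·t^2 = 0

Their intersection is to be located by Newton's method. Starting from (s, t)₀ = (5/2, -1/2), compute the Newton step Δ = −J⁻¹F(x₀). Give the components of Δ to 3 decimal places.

(-1.369, 0.116)

At (5/2, -1/2): F = (-4.000, 10.750).
Jacobian J = [[-2·t^2 + 2·t - 1, -4·s·t + 2·s + 10·t], [4·s·t + 6·s - 2·t^2, 2·s^2 - 4·s·t - 4·t]].
At the point, J = [[-2.500, 5.000], [9.500, 19.500]] (det J = -96.250).
Solving J·Δ = −F gives Δ = (-1.369, 0.116).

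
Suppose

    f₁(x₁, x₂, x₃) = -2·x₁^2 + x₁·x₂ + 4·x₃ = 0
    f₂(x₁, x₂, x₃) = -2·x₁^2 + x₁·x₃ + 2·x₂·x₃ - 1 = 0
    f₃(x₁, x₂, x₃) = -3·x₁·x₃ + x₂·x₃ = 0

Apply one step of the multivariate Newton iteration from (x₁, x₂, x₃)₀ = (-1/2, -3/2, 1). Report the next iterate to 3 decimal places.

At (-1/2, -3/2, 1): F = (4.250, -5.000, 0.000).
Jacobian J = [[-4·x₁ + x₂, x₁, 4], [-4·x₁ + x₃, 2·x₃, x₁ + 2·x₂], [-3·x₃, x₃, -3·x₁ + x₂]].
At the point, J = [[0.500, -0.500, 4.000], [3.000, 2.000, -3.500], [-3.000, 1.000, 0.000]] (det J = 32.500).
Solving J·Δ = −F gives Δ = (0.158, 0.473, -1.023).
Then the next iterate is (x₁, x₂, x₃)₁ = (-0.342, -1.027, -0.023).

(-0.342, -1.027, -0.023)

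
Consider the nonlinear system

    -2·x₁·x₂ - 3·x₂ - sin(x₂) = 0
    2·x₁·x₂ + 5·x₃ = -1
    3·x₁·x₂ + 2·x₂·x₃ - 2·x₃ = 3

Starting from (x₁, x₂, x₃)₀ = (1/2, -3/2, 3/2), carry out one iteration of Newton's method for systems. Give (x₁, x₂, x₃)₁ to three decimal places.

(1.575, 1.011, 0.243)

At (1/2, -3/2, 3/2): F = (6.99749, 7.000, -12.750).
Jacobian J = [[-2·x₂, -2·x₁ - cos(x₂) - 3, 0], [2·x₂, 2·x₁, 5], [3·x₂, 3·x₁ + 2·x₃, 2·x₂ - 2]].
At the point, J = [[3.000, -4.07074, 0.000], [-3.000, 1.000, 5.000], [-4.500, 4.500, -5.000]] (det J = 70.15265).
Solving J·Δ = −F gives Δ = (1.075, 2.511, -1.257).
Then the next iterate is (x₁, x₂, x₃)₁ = (1.575, 1.011, 0.243).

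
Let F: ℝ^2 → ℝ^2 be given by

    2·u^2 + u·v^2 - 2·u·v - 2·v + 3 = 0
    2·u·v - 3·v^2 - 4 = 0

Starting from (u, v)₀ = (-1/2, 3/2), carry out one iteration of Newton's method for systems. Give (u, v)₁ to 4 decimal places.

(0.6250, 0.6125)

At (-1/2, 3/2): F = (0.8750, -12.2500).
Jacobian J = [[4·u + v^2 - 2·v, 2·u·v - 2·u - 2], [2·v, 2·u - 6·v]].
At the point, J = [[-2.7500, -2.5000], [3.0000, -10.0000]] (det J = 35.0000).
Solving J·Δ = −F gives Δ = (1.1250, -0.8875).
Then the next iterate is (u, v)₁ = (0.6250, 0.6125).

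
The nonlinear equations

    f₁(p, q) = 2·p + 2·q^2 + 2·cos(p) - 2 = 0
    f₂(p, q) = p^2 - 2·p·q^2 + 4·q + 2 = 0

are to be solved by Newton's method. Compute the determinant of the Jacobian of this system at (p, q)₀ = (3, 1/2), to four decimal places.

J = [[-2·sin(p) + 2, 4·q], [2·p - 2·q^2, -4·p·q + 4]].
At the point, J = [[1.717760, 2.0000], [5.5000, -2.0000]].
det J = -14.4355.

-14.4355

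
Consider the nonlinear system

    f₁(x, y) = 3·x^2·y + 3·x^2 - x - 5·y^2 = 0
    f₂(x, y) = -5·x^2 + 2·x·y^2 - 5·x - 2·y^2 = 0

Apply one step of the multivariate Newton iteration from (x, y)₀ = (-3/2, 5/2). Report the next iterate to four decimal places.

At (-3/2, 5/2): F = (-6.1250, -35.0000).
Jacobian J = [[6·x·y + 6·x - 1, 3·x^2 - 10·y], [-10·x + 2·y^2 - 5, 4·x·y - 4·y]].
At the point, J = [[-32.5000, -18.2500], [22.5000, -25.0000]] (det J = 1223.1250).
Solving J·Δ = −F gives Δ = (0.3970, -1.0427).
Then the next iterate is (x, y)₁ = (-1.1030, 1.4573).

(-1.1030, 1.4573)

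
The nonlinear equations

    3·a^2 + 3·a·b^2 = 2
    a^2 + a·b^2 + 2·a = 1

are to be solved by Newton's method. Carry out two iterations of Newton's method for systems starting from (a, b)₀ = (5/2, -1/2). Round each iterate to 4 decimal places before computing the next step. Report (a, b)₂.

(0.1667, -2.1156)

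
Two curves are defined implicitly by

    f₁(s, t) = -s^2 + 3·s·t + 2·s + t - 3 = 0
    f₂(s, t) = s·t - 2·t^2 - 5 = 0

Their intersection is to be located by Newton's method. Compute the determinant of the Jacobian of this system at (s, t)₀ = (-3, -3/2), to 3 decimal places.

-1.500

J = [[-2·s + 3·t + 2, 3·s + 1], [t, s - 4·t]].
At the point, J = [[3.500, -8.000], [-1.500, 3.000]].
det J = -1.500.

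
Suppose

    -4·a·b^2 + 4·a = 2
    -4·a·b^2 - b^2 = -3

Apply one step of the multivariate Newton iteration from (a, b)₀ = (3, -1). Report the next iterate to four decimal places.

(1.0417, -0.9167)

At (3, -1): F = (-2.0000, -10.0000).
Jacobian J = [[-4·b^2 + 4, -8·a·b], [-4·b^2, -8·a·b - 2·b]].
At the point, J = [[0.0000, 24.0000], [-4.0000, 26.0000]] (det J = 96.0000).
Solving J·Δ = −F gives Δ = (-1.9583, 0.0833).
Then the next iterate is (a, b)₁ = (1.0417, -0.9167).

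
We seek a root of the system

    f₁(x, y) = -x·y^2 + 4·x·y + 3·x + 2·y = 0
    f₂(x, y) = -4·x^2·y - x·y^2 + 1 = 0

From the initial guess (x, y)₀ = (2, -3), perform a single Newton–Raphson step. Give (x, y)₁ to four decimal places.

At (2, -3): F = (-42.0000, 31.0000).
Jacobian J = [[-y^2 + 4·y + 3, -2·x·y + 4·x + 2], [-8·x·y - y^2, -4·x^2 - 2·x·y]].
At the point, J = [[-18.0000, 22.0000], [39.0000, -4.0000]] (det J = -786.0000).
Solving J·Δ = −F gives Δ = (-0.6539, 1.3740).
Then the next iterate is (x, y)₁ = (1.3461, -1.6260).

(1.3461, -1.6260)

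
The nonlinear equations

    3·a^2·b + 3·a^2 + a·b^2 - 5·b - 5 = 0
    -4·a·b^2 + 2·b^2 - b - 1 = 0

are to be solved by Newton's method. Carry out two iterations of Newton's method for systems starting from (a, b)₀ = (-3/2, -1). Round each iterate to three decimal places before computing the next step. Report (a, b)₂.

At (-3/2, -1): F = (-1.500, 8.000).
Jacobian J = [[6·a·b + 6·a + b^2, 3·a^2 + 2·a·b - 5], [-4·b^2, -8·a·b + 4·b - 1]].
At the point, J = [[1.000, 4.750], [-4.000, -17.000]] (det J = 2.000).
Solving J·Δ = −F gives Δ = (6.250, -1.000).
Then the next iterate is (a, b)₁ = (4.750, -2.000).
Round to (4.750, -2.000) and repeat: F = (-43.68750, -67.000), J = [[-24.500, 43.68750], [-16.000, 67.000]].
Δ = (0.000, 1.000), so (a, b)₂ = (4.750, -1.000).

(4.750, -1.000)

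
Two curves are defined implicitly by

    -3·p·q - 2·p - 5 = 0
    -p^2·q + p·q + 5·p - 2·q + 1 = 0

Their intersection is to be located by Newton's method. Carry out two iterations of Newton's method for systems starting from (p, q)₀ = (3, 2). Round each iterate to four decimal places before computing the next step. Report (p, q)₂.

(-9.2294, -0.5068)

At (3, 2): F = (-29.0000, 0.0000).
Jacobian J = [[-3·q - 2, -3·p], [-2·p·q + q + 5, -p^2 + p - 2]].
At the point, J = [[-8.0000, -9.0000], [-5.0000, -8.0000]] (det J = 19.0000).
Solving J·Δ = −F gives Δ = (-12.2105, 7.6316).
Then the next iterate is (p, q)₁ = (-9.2105, 9.6316).
Round to (-9.2105, 9.6316) and repeat: F = (279.556555, -970.108063), J = [[-30.8948, 27.6315], [192.055304, -96.043810]].
Δ = (-0.0189, -10.1384), so (p, q)₂ = (-9.2294, -0.5068).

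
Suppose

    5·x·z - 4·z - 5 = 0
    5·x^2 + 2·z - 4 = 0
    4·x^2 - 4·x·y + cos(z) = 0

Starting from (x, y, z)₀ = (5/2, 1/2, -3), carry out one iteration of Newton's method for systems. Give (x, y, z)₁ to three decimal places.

(1.504, 0.633, -1.170)

At (5/2, 1/2, -3): F = (-30.500, 21.250, 19.01001).
Jacobian J = [[5·z, 0, 5·x - 4], [10·x, 0, 2], [8·x - 4·y, -4·x, -sin(z)]].
At the point, J = [[-15.000, 0.000, 8.500], [25.000, 0.000, 2.000], [18.000, -10.000, 0.14112]] (det J = -2425.000).
Solving J·Δ = −F gives Δ = (-0.996, 0.133, 1.830).
Then the next iterate is (x, y, z)₁ = (1.504, 0.633, -1.170).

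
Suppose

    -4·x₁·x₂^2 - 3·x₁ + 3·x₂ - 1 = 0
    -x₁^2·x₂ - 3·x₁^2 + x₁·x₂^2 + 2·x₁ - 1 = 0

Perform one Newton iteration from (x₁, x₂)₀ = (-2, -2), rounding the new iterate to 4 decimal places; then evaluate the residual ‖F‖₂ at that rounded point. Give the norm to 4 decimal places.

At (-2, -2): F = (31.0000, -17.0000).
Jacobian J = [[-4·x₂^2 - 3, -8·x₁·x₂ + 3], [-2·x₁·x₂ - 6·x₁ + x₂^2 + 2, -x₁^2 + 2·x₁·x₂]].
At the point, J = [[-19.0000, -29.0000], [10.0000, 4.0000]] (det J = 214.0000).
Solving J·Δ = −F gives Δ = (1.7243, -0.0607).
Then the next iterate is (x₁, x₂)₁ = (-0.2757, -2.0607).
Re-evaluating at (-0.2757, -2.0607): F = (-1.671977, -2.793552), so ‖F‖₂ = 3.2557.

3.2557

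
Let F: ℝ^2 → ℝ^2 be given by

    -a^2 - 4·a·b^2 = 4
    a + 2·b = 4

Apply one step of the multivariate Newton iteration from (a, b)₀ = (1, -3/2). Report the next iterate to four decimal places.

(2.2941, 0.8529)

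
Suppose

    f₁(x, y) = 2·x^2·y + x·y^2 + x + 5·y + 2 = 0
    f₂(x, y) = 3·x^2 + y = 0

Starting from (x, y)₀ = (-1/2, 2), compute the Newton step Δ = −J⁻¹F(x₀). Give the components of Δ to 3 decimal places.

(-0.076, -2.978)

At (-1/2, 2): F = (10.500, 2.750).
Jacobian J = [[4·x·y + y^2 + 1, 2·x^2 + 2·x·y + 5], [6·x, 1]].
At the point, J = [[1.000, 3.500], [-3.000, 1.000]] (det J = 11.500).
Solving J·Δ = −F gives Δ = (-0.076, -2.978).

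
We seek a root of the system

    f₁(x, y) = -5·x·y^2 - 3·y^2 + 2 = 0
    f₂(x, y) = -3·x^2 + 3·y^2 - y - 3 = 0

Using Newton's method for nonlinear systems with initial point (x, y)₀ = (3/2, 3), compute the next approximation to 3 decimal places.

(0.993, 1.894)

At (3/2, 3): F = (-92.500, 14.250).
Jacobian J = [[-5·y^2, -10·x·y - 6·y], [-6·x, 6·y - 1]].
At the point, J = [[-45.000, -63.000], [-9.000, 17.000]] (det J = -1332.000).
Solving J·Δ = −F gives Δ = (-0.507, -1.106).
Then the next iterate is (x, y)₁ = (0.993, 1.894).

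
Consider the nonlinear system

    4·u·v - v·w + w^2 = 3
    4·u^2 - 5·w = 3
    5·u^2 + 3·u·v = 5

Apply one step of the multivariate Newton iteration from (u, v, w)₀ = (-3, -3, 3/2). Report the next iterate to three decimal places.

At (-3, -3, 3/2): F = (39.750, 25.500, 67.000).
Jacobian J = [[4·v, 4·u - w, -v + 2·w], [8·u, 0, -5], [10·u + 3·v, 3·u, 0]].
At the point, J = [[-12.000, -13.500, 6.000], [-24.000, 0.000, -5.000], [-39.000, -9.000, 0.000]] (det J = -796.500).
Solving J·Δ = −F gives Δ = (1.703, 0.063, -3.076).
Then the next iterate is (u, v, w)₁ = (-1.297, -2.937, -1.576).

(-1.297, -2.937, -1.576)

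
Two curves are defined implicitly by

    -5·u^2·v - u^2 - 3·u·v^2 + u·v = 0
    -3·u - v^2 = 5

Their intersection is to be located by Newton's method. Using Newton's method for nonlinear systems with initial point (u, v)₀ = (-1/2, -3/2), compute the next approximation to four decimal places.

(-0.7966, 0.1200)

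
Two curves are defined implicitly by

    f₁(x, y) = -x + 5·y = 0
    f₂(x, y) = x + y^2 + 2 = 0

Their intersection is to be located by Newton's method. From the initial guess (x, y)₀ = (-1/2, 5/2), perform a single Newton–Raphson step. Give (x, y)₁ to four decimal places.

(2.1250, 0.4250)

At (-1/2, 5/2): F = (13.0000, 7.7500).
Jacobian J = [[-1, 5], [1, 2·y]].
At the point, J = [[-1.0000, 5.0000], [1.0000, 5.0000]] (det J = -10.0000).
Solving J·Δ = −F gives Δ = (2.6250, -2.0750).
Then the next iterate is (x, y)₁ = (2.1250, 0.4250).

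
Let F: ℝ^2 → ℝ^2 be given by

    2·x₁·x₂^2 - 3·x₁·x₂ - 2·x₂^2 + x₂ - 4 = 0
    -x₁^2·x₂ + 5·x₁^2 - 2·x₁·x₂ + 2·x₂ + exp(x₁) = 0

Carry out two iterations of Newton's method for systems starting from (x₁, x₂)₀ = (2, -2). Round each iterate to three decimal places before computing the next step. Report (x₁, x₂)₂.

At (2, -2): F = (14.000, 39.38906).
Jacobian J = [[2·x₂^2 - 3·x₂, 4·x₁·x₂ - 3·x₁ - 4·x₂ + 1], [-2·x₁·x₂ + 10·x₁ - 2·x₂ + exp(x₁), -x₁^2 - 2·x₁ + 2]].
At the point, J = [[14.000, -13.000], [39.38906, -6.000]] (det J = 428.05773).
Solving J·Δ = −F gives Δ = (-1.000, 0.000).
Then the next iterate is (x₁, x₂)₁ = (1.000, -2.000).
Round to (1.000, -2.000) and repeat: F = (0.000, 9.71828), J = [[14.000, -2.000], [20.71828, -1.000]].
Δ = (-0.708, -4.959), so (x₁, x₂)₂ = (0.292, -6.959).

(0.292, -6.959)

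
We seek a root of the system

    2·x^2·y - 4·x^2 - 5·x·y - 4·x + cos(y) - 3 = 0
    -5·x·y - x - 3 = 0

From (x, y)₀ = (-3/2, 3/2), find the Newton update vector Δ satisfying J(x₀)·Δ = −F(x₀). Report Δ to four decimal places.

(0.5624, -0.6626)

At (-3/2, 3/2): F = (12.070737, 9.7500).
Jacobian J = [[4·x·y - 8·x - 5·y - 4, 2·x^2 - 5·x - sin(y)], [-5·y - 1, -5·x]].
At the point, J = [[-8.5000, 11.002505], [-8.5000, 7.5000]] (det J = 29.771293).
Solving J·Δ = −F gives Δ = (0.5624, -0.6626).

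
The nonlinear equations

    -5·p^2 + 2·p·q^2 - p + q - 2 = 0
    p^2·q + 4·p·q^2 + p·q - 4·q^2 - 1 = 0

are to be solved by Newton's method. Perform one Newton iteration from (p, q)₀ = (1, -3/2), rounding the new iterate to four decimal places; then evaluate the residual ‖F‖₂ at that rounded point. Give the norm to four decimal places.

At (1, -3/2): F = (-5.0000, -4.0000).
Jacobian J = [[-10·p + 2·q^2 - 1, 4·p·q + 1], [2·p·q + 4·q^2 + q, p^2 + 8·p·q + p - 8·q]].
At the point, J = [[-6.5000, -5.0000], [4.5000, 2.0000]] (det J = 9.5000).
Solving J·Δ = −F gives Δ = (3.1579, -5.1053).
Then the next iterate is (p, q)₁ = (4.1579, -6.6053).
Re-evaluating at (4.1579, -6.6053): F = (263.614393, 408.459080), so ‖F‖₂ = 486.1392.

486.1392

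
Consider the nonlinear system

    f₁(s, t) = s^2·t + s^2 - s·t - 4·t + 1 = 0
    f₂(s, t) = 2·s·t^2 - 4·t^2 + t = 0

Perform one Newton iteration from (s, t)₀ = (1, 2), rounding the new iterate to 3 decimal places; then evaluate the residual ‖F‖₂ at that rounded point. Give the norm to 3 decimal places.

At (1, 2): F = (-6.000, -6.000).
Jacobian J = [[2·s·t + 2·s - t, s^2 - s - 4], [2·t^2, 4·s·t - 8·t + 1]].
At the point, J = [[4.000, -4.000], [8.000, -7.000]] (det J = 4.000).
Solving J·Δ = −F gives Δ = (-4.500, -6.000).
Then the next iterate is (s, t)₁ = (-3.500, -4.000).
Re-evaluating at (-3.500, -4.000): F = (-33.750, -180.000), so ‖F‖₂ = 183.137.

183.137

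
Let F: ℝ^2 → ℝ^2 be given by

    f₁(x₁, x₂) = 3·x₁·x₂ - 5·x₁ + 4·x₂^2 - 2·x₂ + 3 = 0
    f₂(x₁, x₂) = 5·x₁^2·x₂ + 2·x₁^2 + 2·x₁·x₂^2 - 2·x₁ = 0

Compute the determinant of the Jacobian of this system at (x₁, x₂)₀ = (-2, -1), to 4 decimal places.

J = [[3·x₂ - 5, 3·x₁ + 8·x₂ - 2], [10·x₁·x₂ + 4·x₁ + 2·x₂^2 - 2, 5·x₁^2 + 4·x₁·x₂]].
At the point, J = [[-8.0000, -16.0000], [12.0000, 28.0000]].
det J = -32.0000.

-32.0000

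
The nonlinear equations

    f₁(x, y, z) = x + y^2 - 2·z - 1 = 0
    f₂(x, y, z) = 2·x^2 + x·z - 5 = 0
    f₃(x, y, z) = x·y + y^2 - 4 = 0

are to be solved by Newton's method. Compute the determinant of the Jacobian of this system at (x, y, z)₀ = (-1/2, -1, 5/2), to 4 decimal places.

0.2500

J = [[1, 2·y, -2], [4·x + z, 0, x], [y, x + 2·y, 0]].
At the point, J = [[1.0000, -2.0000, -2.0000], [0.5000, 0.0000, -0.5000], [-1.0000, -2.5000, 0.0000]].
det J = 0.2500.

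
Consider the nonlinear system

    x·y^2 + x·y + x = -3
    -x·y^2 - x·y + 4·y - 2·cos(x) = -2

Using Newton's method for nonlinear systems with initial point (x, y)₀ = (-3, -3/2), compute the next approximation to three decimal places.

(-4.158, -0.787)

At (-3, -3/2): F = (-2.250, 0.22998).
Jacobian J = [[y^2 + y + 1, 2·x·y + x], [-y^2 - y + 2·sin(x), -2·x·y - x + 4]].
At the point, J = [[1.750, 6.000], [-1.03224, -2.000]] (det J = 2.69344).
Solving J·Δ = −F gives Δ = (-1.158, 0.713).
Then the next iterate is (x, y)₁ = (-4.158, -0.787).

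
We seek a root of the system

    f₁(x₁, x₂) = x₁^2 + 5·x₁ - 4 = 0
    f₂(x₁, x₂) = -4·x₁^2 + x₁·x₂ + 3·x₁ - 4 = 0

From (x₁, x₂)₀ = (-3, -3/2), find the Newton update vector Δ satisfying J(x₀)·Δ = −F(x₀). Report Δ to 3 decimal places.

At (-3, -3/2): F = (-10.000, -44.500).
Jacobian J = [[2·x₁ + 5, 0], [-8·x₁ + x₂ + 3, x₁]].
At the point, J = [[-1.000, 0.000], [25.500, -3.000]] (det J = 3.000).
Solving J·Δ = −F gives Δ = (-10.000, -99.833).

(-10.000, -99.833)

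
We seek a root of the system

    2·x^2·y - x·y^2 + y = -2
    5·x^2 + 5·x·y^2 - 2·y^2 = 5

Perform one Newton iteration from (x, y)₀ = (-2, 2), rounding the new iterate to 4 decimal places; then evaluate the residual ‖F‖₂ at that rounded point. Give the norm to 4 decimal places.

14.7295

At (-2, 2): F = (28.0000, -33.0000).
Jacobian J = [[4·x·y - y^2, 2·x^2 - 2·x·y + 1], [10·x + 5·y^2, 10·x·y - 4·y]].
At the point, J = [[-20.0000, 17.0000], [0.0000, -48.0000]] (det J = 960.0000).
Solving J·Δ = −F gives Δ = (0.8156, -0.6875).
Then the next iterate is (x, y)₁ = (-1.1844, 1.3125).
Re-evaluating at (-1.1844, 1.3125): F = (9.035173, -11.632866), so ‖F‖₂ = 14.7295.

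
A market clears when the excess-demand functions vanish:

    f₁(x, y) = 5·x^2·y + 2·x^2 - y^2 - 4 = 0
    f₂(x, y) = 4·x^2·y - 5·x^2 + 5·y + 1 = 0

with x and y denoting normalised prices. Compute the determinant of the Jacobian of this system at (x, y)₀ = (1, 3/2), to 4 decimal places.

J = [[10·x·y + 4·x, 5·x^2 - 2·y], [8·x·y - 10·x, 4·x^2 + 5]].
At the point, J = [[19.0000, 2.0000], [2.0000, 9.0000]].
det J = 167.0000.

167.0000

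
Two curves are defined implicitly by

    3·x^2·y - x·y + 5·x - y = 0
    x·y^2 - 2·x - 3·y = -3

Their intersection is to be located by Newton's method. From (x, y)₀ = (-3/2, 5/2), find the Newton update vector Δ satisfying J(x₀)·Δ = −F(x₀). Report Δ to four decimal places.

(0.1826, -0.9618)

At (-3/2, 5/2): F = (10.6250, -10.8750).
Jacobian J = [[6·x·y - y + 5, 3·x^2 - x - 1], [y^2 - 2, 2·x·y - 3]].
At the point, J = [[-20.0000, 7.2500], [4.2500, -10.5000]] (det J = 179.1875).
Solving J·Δ = −F gives Δ = (0.1826, -0.9618).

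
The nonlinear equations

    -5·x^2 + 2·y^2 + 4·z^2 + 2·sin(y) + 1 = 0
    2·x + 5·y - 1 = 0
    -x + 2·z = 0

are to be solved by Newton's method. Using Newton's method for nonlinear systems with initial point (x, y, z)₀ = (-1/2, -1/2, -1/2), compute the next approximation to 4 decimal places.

At (-1/2, -1/2, -1/2): F = (0.291149, -4.5000, -0.5000).
Jacobian J = [[-10·x, 4·y + 2·cos(y), 8·z], [2, 5, 0], [-1, 0, 2]].
At the point, J = [[5.0000, -0.244835, -4.0000], [2.0000, 5.0000, 0.0000], [-1.0000, 0.0000, 2.0000]] (det J = 30.979340).
Solving J·Δ = −F gives Δ = (0.2999, 0.7800, 0.4000).
Then the next iterate is (x, y, z)₁ = (-0.2001, 0.2800, -0.1000).

(-0.2001, 0.2800, -0.1000)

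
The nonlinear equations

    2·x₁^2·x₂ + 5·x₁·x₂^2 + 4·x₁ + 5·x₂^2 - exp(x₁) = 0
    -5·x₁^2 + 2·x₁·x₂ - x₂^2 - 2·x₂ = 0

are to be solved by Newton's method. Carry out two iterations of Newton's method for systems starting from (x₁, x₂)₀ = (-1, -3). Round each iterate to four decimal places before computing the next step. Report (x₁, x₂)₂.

(-0.7628, -2.2441)

At (-1, -3): F = (-10.367879, -2.0000).
Jacobian J = [[4·x₁·x₂ + 5·x₂^2 - exp(x₁) + 4, 2·x₁^2 + 10·x₁·x₂ + 10·x₂], [-10·x₁ + 2·x₂, 2·x₁ - 2·x₂ - 2]].
At the point, J = [[60.632121, 2.0000], [4.0000, 2.0000]] (det J = 113.264241).
Solving J·Δ = −F gives Δ = (0.1478, 0.7045).
Then the next iterate is (x₁, x₂)₁ = (-0.8522, -2.2955).
Round to (-0.8522, -2.2955) and repeat: F = (-3.275438, -0.397094), J = [[37.745026, -1.940259], [3.9310, 0.8866]].
Δ = (0.0894, 0.0514), so (x₁, x₂)₂ = (-0.7628, -2.2441).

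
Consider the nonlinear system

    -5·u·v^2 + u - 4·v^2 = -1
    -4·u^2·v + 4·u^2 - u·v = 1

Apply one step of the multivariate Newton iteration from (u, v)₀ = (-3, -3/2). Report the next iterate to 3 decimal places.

(-1.720, -1.208)

At (-3, -3/2): F = (22.750, 84.500).
Jacobian J = [[-5·v^2 + 1, -10·u·v - 8·v], [-8·u·v + 8·u - v, -4·u^2 - u]].
At the point, J = [[-10.250, -33.000], [-58.500, -33.000]] (det J = -1592.250).
Solving J·Δ = −F gives Δ = (1.280, 0.292).
Then the next iterate is (u, v)₁ = (-1.720, -1.208).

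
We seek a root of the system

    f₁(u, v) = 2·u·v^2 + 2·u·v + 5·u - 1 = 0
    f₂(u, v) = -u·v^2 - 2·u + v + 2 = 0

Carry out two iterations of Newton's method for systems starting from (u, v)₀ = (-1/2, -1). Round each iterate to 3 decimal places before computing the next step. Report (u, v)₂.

(0.204, -1.363)

At (-1/2, -1): F = (-3.500, 2.500).
Jacobian J = [[2·v^2 + 2·v + 5, 4·u·v + 2·u], [-v^2 - 2, -2·u·v + 1]].
At the point, J = [[5.000, 1.000], [-3.000, 0.000]] (det J = 3.000).
Solving J·Δ = −F gives Δ = (0.833, -0.667).
Then the next iterate is (u, v)₁ = (0.333, -1.667).
Round to (0.333, -1.667) and repeat: F = (1.40552, -1.25837), J = [[7.22378, -1.55444], [-4.77889, 2.11022]].
Δ = (-0.129, 0.304), so (u, v)₂ = (0.204, -1.363).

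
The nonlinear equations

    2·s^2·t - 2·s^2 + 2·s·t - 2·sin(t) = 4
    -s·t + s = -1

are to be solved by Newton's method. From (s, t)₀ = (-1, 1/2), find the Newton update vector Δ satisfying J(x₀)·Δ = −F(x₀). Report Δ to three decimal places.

At (-1, 1/2): F = (-6.95885, 0.500).
Jacobian J = [[4·s·t - 4·s + 2·t, 2·s^2 + 2·s - 2·cos(t)], [-t + 1, -s]].
At the point, J = [[3.000, -1.75517], [0.500, 1.000]] (det J = 3.87758).
Solving J·Δ = −F gives Δ = (1.568, -1.284).

(1.568, -1.284)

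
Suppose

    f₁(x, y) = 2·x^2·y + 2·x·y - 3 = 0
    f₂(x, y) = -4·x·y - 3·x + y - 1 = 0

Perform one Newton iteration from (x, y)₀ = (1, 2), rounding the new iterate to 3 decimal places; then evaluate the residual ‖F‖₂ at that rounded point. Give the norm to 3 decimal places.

At (1, 2): F = (5.000, -10.000).
Jacobian J = [[4·x·y + 2·y, 2·x^2 + 2·x], [-4·y - 3, -4·x + 1]].
At the point, J = [[12.000, 4.000], [-11.000, -3.000]] (det J = 8.000).
Solving J·Δ = −F gives Δ = (-3.125, 8.125).
Then the next iterate is (x, y)₁ = (-2.125, 10.125).
Re-evaluating at (-2.125, 10.125): F = (45.41016, 101.56250), so ‖F‖₂ = 111.252.

111.252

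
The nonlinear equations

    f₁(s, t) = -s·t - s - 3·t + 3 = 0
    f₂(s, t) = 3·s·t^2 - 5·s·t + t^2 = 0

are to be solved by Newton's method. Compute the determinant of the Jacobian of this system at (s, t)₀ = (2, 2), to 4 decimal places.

-44.0000

J = [[-t - 1, -s - 3], [3·t^2 - 5·t, 6·s·t - 5·s + 2·t]].
At the point, J = [[-3.0000, -5.0000], [2.0000, 18.0000]].
det J = -44.0000.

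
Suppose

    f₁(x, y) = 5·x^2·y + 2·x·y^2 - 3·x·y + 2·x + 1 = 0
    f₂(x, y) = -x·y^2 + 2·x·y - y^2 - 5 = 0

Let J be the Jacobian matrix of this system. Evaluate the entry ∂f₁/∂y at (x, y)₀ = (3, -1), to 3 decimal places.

24.000

∂f₁/∂y = 5·x^2 + 4·x·y - 3·x.
At (3, -1) this is 24.000.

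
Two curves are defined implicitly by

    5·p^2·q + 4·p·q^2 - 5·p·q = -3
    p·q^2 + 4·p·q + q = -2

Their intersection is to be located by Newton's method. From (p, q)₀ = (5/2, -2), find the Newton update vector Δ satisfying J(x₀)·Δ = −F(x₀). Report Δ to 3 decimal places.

(-1.899, 2.404)

At (5/2, -2): F = (5.500, -10.000).
Jacobian J = [[10·p·q + 4·q^2 - 5·q, 5·p^2 + 8·p·q - 5·p], [q^2 + 4·q, 2·p·q + 4·p + 1]].
At the point, J = [[-24.000, -21.250], [-4.000, 1.000]] (det J = -109.000).
Solving J·Δ = −F gives Δ = (-1.899, 2.404).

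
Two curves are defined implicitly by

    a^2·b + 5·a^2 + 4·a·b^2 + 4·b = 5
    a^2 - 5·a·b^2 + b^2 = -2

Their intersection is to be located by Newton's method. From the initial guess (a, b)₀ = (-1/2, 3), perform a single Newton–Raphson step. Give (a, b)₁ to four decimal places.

(-0.8134, 0.7063)

At (-1/2, 3): F = (-9.0000, 33.7500).
Jacobian J = [[2·a·b + 10·a + 4·b^2, a^2 + 8·a·b + 4], [2·a - 5·b^2, -10·a·b + 2·b]].
At the point, J = [[28.0000, -7.7500], [-46.0000, 21.0000]] (det J = 231.5000).
Solving J·Δ = −F gives Δ = (-0.3134, -2.2937).
Then the next iterate is (a, b)₁ = (-0.8134, 0.7063).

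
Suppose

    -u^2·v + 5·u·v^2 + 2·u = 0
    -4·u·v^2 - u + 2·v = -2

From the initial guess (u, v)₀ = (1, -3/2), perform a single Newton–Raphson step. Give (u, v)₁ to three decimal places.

(0.548, -1.037)

At (1, -3/2): F = (14.750, -11.000).
Jacobian J = [[-2·u·v + 5·v^2 + 2, -u^2 + 10·u·v], [-4·v^2 - 1, -8·u·v + 2]].
At the point, J = [[16.250, -16.000], [-10.000, 14.000]] (det J = 67.500).
Solving J·Δ = −F gives Δ = (-0.452, 0.463).
Then the next iterate is (u, v)₁ = (0.548, -1.037).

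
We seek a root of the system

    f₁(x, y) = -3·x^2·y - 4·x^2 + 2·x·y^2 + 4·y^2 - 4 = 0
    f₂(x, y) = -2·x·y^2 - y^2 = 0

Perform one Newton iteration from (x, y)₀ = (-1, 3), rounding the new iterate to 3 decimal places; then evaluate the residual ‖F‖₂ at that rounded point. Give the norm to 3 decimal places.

2.912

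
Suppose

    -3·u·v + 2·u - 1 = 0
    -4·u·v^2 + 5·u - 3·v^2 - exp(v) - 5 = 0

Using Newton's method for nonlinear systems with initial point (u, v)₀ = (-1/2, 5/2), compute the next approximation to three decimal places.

(-0.571, 1.073)

At (-1/2, 5/2): F = (1.750, -25.93249).
Jacobian J = [[-3·v + 2, -3·u], [-4·v^2 + 5, -8·u·v - 6·v - exp(v)]].
At the point, J = [[-5.500, 1.500], [-20.000, -17.18249]] (det J = 124.50372).
Solving J·Δ = −F gives Δ = (-0.071, -1.427).
Then the next iterate is (u, v)₁ = (-0.571, 1.073).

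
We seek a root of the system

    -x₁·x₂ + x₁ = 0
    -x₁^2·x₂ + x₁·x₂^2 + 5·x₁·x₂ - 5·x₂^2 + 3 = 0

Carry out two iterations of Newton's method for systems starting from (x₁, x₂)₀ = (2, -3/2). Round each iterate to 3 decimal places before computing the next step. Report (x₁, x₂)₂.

(-0.061, -0.718)

At (2, -3/2): F = (5.000, -12.750).
Jacobian J = [[-x₂ + 1, -x₁], [-2·x₁·x₂ + x₂^2 + 5·x₂, -x₁^2 + 2·x₁·x₂ + 5·x₁ - 10·x₂]].
At the point, J = [[2.500, -2.000], [0.750, 15.000]] (det J = 39.000).
Solving J·Δ = −F gives Δ = (-1.269, 0.913).
Then the next iterate is (x₁, x₂)₁ = (0.731, -0.587).
Round to (0.731, -0.587) and repeat: F = (1.16010, -0.30278), J = [[1.587, -0.731], [-1.73224, 8.13245]].
Δ = (-0.792, -0.131), so (x₁, x₂)₂ = (-0.061, -0.718).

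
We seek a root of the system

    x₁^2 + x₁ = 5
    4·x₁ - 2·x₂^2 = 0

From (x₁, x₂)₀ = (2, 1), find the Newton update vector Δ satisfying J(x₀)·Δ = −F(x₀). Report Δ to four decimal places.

At (2, 1): F = (1.0000, 6.0000).
Jacobian J = [[2·x₁ + 1, 0], [4, -4·x₂]].
At the point, J = [[5.0000, 0.0000], [4.0000, -4.0000]] (det J = -20.0000).
Solving J·Δ = −F gives Δ = (-0.2000, 1.3000).

(-0.2000, 1.3000)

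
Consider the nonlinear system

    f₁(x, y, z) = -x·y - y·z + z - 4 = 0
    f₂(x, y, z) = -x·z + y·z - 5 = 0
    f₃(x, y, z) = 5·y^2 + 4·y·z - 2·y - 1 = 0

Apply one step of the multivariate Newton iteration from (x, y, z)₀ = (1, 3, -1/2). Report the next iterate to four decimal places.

(-2.7086, 0.2715, 2.7450)

At (1, 3, -1/2): F = (-6.0000, -6.0000, 32.0000).
Jacobian J = [[-y, -x - z, -y + 1], [-z, z, -x + y], [0, 10·y + 4·z - 2, 4·y]].
At the point, J = [[-3.0000, -0.5000, -2.0000], [0.5000, -0.5000, 2.0000], [0.0000, 26.0000, 12.0000]] (det J = 151.0000).
Solving J·Δ = −F gives Δ = (-3.7086, -2.7285, 3.2450).
Then the next iterate is (x, y, z)₁ = (-2.7086, 0.2715, 2.7450).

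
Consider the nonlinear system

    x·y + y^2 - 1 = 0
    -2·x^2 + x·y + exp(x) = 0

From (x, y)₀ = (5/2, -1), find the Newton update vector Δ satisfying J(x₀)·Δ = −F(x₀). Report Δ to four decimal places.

(-1.5661, 1.8678)

At (5/2, -1): F = (-2.5000, -2.817506).
Jacobian J = [[y, x + 2·y], [-4·x + y + exp(x), x]].
At the point, J = [[-1.0000, 0.5000], [1.182494, 2.5000]] (det J = -3.091247).
Solving J·Δ = −F gives Δ = (-1.5661, 1.8678).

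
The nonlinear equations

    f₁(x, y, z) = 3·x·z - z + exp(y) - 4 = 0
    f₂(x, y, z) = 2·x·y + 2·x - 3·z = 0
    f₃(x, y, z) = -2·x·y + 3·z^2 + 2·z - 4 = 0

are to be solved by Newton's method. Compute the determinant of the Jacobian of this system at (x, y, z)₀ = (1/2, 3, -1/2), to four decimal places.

527.2240

J = [[3·z, exp(y), 3·x - 1], [2·y + 2, 2·x, -3], [-2·y, -2·x, 6·z + 2]].
At the point, J = [[-1.5000, 20.085537, 0.5000], [8.0000, 1.0000, -3.0000], [-6.0000, -1.0000, -1.0000]].
det J = 527.2240.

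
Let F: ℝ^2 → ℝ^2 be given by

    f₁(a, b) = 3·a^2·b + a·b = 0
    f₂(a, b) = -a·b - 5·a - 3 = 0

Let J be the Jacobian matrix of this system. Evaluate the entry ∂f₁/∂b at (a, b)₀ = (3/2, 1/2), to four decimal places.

8.2500

∂f₁/∂b = 3·a^2 + a.
At (3/2, 1/2) this is 8.2500.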